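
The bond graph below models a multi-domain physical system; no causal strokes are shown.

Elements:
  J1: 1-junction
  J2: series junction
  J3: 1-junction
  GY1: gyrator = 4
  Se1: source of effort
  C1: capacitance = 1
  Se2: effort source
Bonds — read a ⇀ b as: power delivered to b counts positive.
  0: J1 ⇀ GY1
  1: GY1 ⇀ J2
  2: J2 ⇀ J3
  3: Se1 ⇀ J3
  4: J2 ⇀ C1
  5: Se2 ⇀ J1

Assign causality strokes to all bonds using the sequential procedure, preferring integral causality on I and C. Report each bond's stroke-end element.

b0 |GY1
b1 |GY1
b2 |J2
b3 |J3
b4 |J2
b5 |J1

β3 stroke at J3  (Se1 fixes effort; stroke away)
β5 stroke at J1  (Se2 (Se) sets effort on bond)
β0 stroke at GY1  (only one flow-in slot at J1)
β2 stroke at J2  (closing 1-jn rule on J3)
β1 stroke at GY1  (GY1 both-in/both-out from 0)
β4 stroke at J2  (common-f at J2 fixed by 1)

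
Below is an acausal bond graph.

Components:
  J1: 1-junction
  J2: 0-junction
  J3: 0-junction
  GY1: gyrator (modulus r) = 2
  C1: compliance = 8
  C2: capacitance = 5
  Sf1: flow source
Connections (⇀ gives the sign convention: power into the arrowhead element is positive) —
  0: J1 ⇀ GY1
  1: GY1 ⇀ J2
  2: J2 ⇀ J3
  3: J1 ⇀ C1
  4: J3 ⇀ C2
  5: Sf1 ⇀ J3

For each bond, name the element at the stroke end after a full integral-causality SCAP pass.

#0 stroke at GY1
#1 stroke at GY1
#2 stroke at J2
#3 stroke at J1
#4 stroke at J3
#5 stroke at Sf1

b5 →Sf1  (Sf1 (Sf) sets flow on bond)
b3 →J1  (C1 integral (e out))
b0 →GY1  (J1: last free bond brings flow in)
b1 →GY1  (through GY1, causality inverts; strokes same side of GY1)
b2 →J2  (J2 needs exactly one e-in)
b4 →J3  (J3: last free bond brings effort in)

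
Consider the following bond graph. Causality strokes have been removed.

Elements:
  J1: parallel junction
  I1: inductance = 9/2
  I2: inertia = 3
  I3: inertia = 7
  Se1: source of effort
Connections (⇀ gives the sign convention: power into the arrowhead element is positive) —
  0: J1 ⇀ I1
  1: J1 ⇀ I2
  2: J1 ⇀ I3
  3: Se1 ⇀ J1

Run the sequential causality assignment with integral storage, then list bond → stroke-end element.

#3 |J1  (source Se1 imposes e)
#0 |I1  (J1 effort already set via bond 3)
#1 |I2  (common-e at J1 fixed by 3)
#2 |I3  (J1: bond 3 brought effort, rest push out)

β0 →I1
β1 →I2
β2 →I3
β3 →J1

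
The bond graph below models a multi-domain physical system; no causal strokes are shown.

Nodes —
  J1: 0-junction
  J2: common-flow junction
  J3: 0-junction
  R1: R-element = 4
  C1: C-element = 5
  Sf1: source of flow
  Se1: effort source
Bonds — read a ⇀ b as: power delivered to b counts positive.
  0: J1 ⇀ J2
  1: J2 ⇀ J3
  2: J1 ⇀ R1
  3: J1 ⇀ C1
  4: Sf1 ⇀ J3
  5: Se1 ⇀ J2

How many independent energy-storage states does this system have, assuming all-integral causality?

bond 4 |Sf1  (Sf1: flow source, stroke at near end)
bond 5 |J2  (Se1: effort source, stroke at far end)
bond 1 |J3  (closing 0-jn rule on J3)
bond 0 |J2  (J2: bond 1 brought flow, rest push out)
bond 3 |J1  (prefer integral on C1)
bond 2 |R1  (0-jn J1 has e-setter on 3)

1  (C1 all integral)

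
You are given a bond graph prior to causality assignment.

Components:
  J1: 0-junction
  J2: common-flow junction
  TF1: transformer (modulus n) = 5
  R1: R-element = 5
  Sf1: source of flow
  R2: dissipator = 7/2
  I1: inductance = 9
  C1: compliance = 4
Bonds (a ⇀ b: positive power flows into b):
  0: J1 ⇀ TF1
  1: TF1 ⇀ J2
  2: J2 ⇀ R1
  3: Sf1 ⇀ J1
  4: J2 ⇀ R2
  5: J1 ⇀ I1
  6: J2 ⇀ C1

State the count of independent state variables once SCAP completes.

2  (C1, I1 all integral)

b3 stroke→Sf1  (Sf1 (Sf) sets flow on bond)
b5 stroke→I1  (I1 outputs flow p/I1)
b0 stroke→J1  (closing 0-jn rule on J1)
b1 stroke→TF1  (TF TF1: opposite of bond 0)
b2 stroke→J2  (1-jn J2 has f-setter on 1)
b4 stroke→J2  (J2: bond 1 brought flow, rest push out)
b6 stroke→J2  (common-f at J2 fixed by 1)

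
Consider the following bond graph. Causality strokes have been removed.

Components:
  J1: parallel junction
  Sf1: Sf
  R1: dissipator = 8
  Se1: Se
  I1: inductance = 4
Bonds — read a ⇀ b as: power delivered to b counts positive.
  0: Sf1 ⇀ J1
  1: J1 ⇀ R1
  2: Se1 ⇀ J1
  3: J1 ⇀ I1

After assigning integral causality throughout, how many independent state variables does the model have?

bond 0 |Sf1  (source Sf1 imposes f)
bond 2 |J1  (Se1 fixes effort; stroke away)
bond 1 |R1  (J1 effort already set via bond 2)
bond 3 |I1  (J1 effort already set via bond 2)

1  (I1 all integral)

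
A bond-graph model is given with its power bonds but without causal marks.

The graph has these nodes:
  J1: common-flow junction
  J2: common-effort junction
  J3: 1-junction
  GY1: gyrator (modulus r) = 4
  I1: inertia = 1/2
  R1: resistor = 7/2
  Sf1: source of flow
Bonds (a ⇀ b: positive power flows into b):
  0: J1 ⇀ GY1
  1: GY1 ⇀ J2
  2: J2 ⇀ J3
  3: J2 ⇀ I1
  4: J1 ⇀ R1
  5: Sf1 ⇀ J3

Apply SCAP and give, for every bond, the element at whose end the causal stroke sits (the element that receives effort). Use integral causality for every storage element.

β5 |Sf1  (source Sf1 imposes f)
β2 |J3  (J3: bond 5 brought flow, rest push out)
β3 |I1  (I1 outputs flow p/I1)
β1 |J2  (J2 needs exactly one e-in)
β0 |J1  (GY1: gyrator matches bond 1)
β4 |R1  (only one flow-in slot at J1)

#0 stroke→J1
#1 stroke→J2
#2 stroke→J3
#3 stroke→I1
#4 stroke→R1
#5 stroke→Sf1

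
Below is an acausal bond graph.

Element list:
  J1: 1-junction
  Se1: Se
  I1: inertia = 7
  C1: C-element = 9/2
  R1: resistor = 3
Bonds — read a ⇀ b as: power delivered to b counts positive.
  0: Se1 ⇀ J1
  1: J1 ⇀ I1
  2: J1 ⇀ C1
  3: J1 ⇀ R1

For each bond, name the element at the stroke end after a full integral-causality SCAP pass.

b0 →J1  (Se1 fixes effort; stroke away)
b1 →I1  (I1 outputs flow p/I1)
b2 →J1  (common-f at J1 fixed by 1)
b3 →J1  (J1: bond 1 brought flow, rest push out)

bond 0 stroke at J1
bond 1 stroke at I1
bond 2 stroke at J1
bond 3 stroke at J1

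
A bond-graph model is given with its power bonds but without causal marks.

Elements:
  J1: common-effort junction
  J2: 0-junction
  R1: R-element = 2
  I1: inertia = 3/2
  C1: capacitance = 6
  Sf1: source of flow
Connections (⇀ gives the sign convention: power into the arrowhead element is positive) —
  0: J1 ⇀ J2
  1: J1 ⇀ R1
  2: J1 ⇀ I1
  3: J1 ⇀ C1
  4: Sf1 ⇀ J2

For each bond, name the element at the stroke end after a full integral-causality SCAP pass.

#4 |Sf1  (Sf1 (Sf) sets flow on bond)
#0 |J2  (closing 0-jn rule on J2)
#2 |I1  (prefer integral on I1)
#3 |J1  (C1 integral (e out))
#1 |R1  (common-e at J1 fixed by 3)

#0 stroke→J2
#1 stroke→R1
#2 stroke→I1
#3 stroke→J1
#4 stroke→Sf1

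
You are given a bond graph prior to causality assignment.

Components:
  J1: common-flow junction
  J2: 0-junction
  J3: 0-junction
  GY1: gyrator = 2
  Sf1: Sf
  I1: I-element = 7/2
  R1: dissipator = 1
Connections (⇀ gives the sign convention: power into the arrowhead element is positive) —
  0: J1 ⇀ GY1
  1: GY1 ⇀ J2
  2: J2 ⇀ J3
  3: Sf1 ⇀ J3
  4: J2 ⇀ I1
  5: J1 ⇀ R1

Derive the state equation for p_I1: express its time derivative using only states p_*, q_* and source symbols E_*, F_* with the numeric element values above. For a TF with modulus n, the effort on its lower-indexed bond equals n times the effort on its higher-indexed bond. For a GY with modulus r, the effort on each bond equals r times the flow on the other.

dp_I1/dt = 4*F_Sf1 - 8*p_I1/7

#3 |Sf1  (Sf1 fixes flow; stroke at Sf1)
#2 |J3  (J3 needs exactly one e-in)
#4 |I1  (I1 integral (f out))
#1 |J2  (only one effort-in slot at J2)
#0 |J1  (GY1 both-in/both-out from 1)
#5 |R1  (J1 needs exactly one f-in)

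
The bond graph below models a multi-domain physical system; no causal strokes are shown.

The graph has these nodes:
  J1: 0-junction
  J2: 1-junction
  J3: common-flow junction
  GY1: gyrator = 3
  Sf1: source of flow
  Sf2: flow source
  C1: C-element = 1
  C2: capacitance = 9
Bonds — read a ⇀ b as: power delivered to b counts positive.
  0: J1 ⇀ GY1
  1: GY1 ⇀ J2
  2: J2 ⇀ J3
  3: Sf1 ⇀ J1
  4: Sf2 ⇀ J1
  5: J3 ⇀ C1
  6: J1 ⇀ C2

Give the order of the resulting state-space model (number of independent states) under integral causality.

bond 3 →Sf1  (Sf1 (Sf) sets flow on bond)
bond 4 →Sf2  (Sf2 fixes flow; stroke at Sf2)
bond 5 →J3  (C1: C, integral causality)
bond 2 →J2  (J3: last free bond brings flow in)
bond 1 →GY1  (closing 1-jn rule on J2)
bond 0 →GY1  (GY1 both-in/both-out from 1)
bond 6 →J1  (only one effort-in slot at J1)

2  (C1, C2 all integral)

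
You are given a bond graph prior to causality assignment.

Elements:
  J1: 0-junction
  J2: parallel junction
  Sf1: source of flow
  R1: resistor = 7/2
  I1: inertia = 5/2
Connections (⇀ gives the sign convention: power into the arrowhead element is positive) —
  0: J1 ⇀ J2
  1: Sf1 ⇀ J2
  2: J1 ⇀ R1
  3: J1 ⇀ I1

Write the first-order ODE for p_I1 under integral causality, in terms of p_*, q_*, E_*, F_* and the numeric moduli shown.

dp_I1/dt = 7*F_Sf1/2 - 7*p_I1/5

#1 →Sf1  (source Sf1 imposes f)
#0 →J2  (J2 needs exactly one e-in)
#3 →I1  (I1: I, integral causality)
#2 →J1  (J1 needs exactly one e-in)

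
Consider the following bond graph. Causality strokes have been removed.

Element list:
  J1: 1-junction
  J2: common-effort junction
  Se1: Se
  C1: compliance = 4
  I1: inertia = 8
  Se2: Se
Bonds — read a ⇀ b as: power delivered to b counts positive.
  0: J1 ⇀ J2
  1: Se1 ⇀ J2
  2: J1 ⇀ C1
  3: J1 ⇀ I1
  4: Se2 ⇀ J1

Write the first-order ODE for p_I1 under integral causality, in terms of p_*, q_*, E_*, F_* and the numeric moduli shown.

#1 →J2  (source Se1 imposes e)
#4 →J1  (source Se2 imposes e)
#0 →J1  (J2: bond 1 brought effort, rest push out)
#2 →J1  (C1: C, integral causality)
#3 →I1  (J1 needs exactly one f-in)

dp_I1/dt = -E_Se1 + E_Se2 - q_C1/4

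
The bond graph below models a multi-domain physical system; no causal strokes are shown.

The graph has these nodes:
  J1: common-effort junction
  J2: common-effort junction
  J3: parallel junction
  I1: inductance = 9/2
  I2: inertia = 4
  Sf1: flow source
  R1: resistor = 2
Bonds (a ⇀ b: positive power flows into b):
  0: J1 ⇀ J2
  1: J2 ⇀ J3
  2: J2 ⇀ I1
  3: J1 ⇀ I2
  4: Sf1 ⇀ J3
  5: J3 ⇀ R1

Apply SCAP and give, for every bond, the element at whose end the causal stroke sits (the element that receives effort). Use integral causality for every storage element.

β0 stroke→J1
β1 stroke→J2
β2 stroke→I1
β3 stroke→I2
β4 stroke→Sf1
β5 stroke→J3

#4 |Sf1  (Sf1: flow source, stroke at near end)
#2 |I1  (prefer integral on I1)
#3 |I2  (I2 outputs flow p/I2)
#0 |J1  (only one effort-in slot at J1)
#1 |J2  (J2: last free bond brings effort in)
#5 |J3  (J3: last free bond brings effort in)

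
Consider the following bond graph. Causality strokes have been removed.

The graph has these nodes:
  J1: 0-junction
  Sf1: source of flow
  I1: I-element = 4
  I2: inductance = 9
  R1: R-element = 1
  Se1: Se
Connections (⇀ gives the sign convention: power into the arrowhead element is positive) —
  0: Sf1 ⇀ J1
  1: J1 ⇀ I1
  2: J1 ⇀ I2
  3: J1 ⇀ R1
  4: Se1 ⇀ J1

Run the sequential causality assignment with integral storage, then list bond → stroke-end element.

β0 |Sf1
β1 |I1
β2 |I2
β3 |R1
β4 |J1

bond 0 →Sf1  (source Sf1 imposes f)
bond 4 →J1  (Se1 (Se) sets effort on bond)
bond 1 →I1  (0-jn J1 has e-setter on 4)
bond 2 →I2  (0-jn J1 has e-setter on 4)
bond 3 →R1  (J1 effort already set via bond 4)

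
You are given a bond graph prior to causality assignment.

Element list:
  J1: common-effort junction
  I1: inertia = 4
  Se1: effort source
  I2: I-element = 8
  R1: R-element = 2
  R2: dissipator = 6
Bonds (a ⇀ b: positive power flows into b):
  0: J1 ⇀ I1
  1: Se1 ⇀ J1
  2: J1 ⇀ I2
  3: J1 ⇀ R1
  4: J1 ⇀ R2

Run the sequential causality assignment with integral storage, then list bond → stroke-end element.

β0 →I1
β1 →J1
β2 →I2
β3 →R1
β4 →R2

b1 stroke at J1  (source Se1 imposes e)
b0 stroke at I1  (J1: bond 1 brought effort, rest push out)
b2 stroke at I2  (J1: bond 1 brought effort, rest push out)
b3 stroke at R1  (J1 effort already set via bond 1)
b4 stroke at R2  (common-e at J1 fixed by 1)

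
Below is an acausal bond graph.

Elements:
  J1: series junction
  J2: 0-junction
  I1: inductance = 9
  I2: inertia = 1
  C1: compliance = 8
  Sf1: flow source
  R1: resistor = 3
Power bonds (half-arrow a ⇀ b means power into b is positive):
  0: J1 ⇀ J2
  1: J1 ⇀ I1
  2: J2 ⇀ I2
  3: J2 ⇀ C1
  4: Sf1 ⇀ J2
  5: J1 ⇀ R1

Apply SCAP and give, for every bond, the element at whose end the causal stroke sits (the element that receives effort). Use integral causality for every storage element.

#0 stroke at J1
#1 stroke at I1
#2 stroke at I2
#3 stroke at J2
#4 stroke at Sf1
#5 stroke at J1

#4 |Sf1  (source Sf1 imposes f)
#1 |I1  (prefer integral on I1)
#0 |J1  (J1 flow already set via bond 1)
#5 |J1  (J1: bond 1 brought flow, rest push out)
#2 |I2  (I2 integral (f out))
#3 |J2  (only one effort-in slot at J2)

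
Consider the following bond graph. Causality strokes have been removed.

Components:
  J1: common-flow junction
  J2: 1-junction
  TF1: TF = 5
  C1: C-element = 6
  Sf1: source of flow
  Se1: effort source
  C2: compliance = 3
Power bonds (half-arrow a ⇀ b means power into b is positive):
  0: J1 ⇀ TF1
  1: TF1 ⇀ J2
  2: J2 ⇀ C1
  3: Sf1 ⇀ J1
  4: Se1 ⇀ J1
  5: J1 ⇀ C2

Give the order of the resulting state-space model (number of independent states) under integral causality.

β3 stroke→Sf1  (Sf1 fixes flow; stroke at Sf1)
β4 stroke→J1  (Se1: effort source, stroke at far end)
β0 stroke→J1  (1-jn J1 has f-setter on 3)
β5 stroke→J1  (common-f at J1 fixed by 3)
β1 stroke→TF1  (through TF1, causality passes straight; one stroke at TF1)
β2 stroke→J2  (J2: bond 1 brought flow, rest push out)

2  (C1, C2 all integral)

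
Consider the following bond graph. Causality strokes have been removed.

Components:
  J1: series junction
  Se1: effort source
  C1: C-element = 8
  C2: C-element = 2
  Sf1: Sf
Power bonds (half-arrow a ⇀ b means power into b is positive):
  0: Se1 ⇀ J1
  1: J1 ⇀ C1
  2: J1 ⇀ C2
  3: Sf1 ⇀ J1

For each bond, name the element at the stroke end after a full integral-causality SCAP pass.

bond 0 →J1
bond 1 →J1
bond 2 →J1
bond 3 →Sf1

bond 0 |J1  (source Se1 imposes e)
bond 3 |Sf1  (Sf1: flow source, stroke at near end)
bond 1 |J1  (J1 flow already set via bond 3)
bond 2 |J1  (J1: bond 3 brought flow, rest push out)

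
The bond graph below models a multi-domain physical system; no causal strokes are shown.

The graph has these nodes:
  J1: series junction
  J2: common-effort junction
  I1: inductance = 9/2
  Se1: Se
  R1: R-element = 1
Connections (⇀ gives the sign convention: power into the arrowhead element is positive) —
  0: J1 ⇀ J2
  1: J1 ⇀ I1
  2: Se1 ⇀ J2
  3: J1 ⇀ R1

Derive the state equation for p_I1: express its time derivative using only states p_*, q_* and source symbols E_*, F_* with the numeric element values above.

b2 stroke→J2  (Se1 (Se) sets effort on bond)
b0 stroke→J1  (common-e at J2 fixed by 2)
b1 stroke→I1  (I1 integral (f out))
b3 stroke→J1  (J1: bond 1 brought flow, rest push out)

dp_I1/dt = -E_Se1 - 2*p_I1/9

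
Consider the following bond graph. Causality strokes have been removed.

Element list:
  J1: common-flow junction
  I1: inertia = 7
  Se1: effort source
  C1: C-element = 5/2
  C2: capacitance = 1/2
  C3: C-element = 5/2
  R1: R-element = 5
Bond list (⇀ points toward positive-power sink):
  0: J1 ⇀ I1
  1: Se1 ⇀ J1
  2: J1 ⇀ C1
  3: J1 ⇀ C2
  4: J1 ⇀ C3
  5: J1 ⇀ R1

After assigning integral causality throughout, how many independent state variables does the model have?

4  (C1, C2, C3, I1 all integral)

#1 stroke at J1  (Se1 fixes effort; stroke away)
#0 stroke at I1  (I1: I, integral causality)
#2 stroke at J1  (1-jn J1 has f-setter on 0)
#3 stroke at J1  (J1 flow already set via bond 0)
#4 stroke at J1  (J1 flow already set via bond 0)
#5 stroke at J1  (J1: bond 0 brought flow, rest push out)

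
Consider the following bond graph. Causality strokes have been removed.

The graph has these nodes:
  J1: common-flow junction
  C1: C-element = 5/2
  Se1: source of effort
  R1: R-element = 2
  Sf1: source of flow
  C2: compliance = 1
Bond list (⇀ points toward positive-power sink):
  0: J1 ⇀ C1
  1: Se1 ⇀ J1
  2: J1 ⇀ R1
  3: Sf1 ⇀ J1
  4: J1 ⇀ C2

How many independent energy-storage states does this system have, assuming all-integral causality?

2  (C1, C2 all integral)

b1 |J1  (source Se1 imposes e)
b3 |Sf1  (Sf1 fixes flow; stroke at Sf1)
b0 |J1  (J1 flow already set via bond 3)
b2 |J1  (common-f at J1 fixed by 3)
b4 |J1  (J1 flow already set via bond 3)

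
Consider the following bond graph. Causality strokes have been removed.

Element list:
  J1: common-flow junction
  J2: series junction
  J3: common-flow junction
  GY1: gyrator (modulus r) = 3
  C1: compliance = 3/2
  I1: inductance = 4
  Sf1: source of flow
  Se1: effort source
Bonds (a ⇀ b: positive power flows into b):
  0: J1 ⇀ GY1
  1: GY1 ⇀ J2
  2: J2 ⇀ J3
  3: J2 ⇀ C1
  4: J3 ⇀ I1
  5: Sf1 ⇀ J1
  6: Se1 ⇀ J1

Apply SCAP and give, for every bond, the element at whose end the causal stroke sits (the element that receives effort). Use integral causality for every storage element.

β5 |Sf1  (source Sf1 imposes f)
β6 |J1  (Se1: effort source, stroke at far end)
β0 |J1  (J1 flow already set via bond 5)
β1 |J2  (GY1: gyrator matches bond 0)
β3 |J2  (C1 integral (e out))
β2 |J3  (J2: last free bond brings flow in)
β4 |I1  (J3: last free bond brings flow in)

#0 stroke at J1
#1 stroke at J2
#2 stroke at J3
#3 stroke at J2
#4 stroke at I1
#5 stroke at Sf1
#6 stroke at J1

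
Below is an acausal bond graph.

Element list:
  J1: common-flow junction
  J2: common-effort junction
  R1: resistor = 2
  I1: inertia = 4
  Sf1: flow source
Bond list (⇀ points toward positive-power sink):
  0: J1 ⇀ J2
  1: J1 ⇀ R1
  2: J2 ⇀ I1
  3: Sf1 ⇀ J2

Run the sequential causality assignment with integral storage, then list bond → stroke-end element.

b0 |J2
b1 |J1
b2 |I1
b3 |Sf1

b3 stroke→Sf1  (Sf1: flow source, stroke at near end)
b2 stroke→I1  (I1 integral (f out))
b0 stroke→J2  (J2 needs exactly one e-in)
b1 stroke→J1  (1-jn J1 has f-setter on 0)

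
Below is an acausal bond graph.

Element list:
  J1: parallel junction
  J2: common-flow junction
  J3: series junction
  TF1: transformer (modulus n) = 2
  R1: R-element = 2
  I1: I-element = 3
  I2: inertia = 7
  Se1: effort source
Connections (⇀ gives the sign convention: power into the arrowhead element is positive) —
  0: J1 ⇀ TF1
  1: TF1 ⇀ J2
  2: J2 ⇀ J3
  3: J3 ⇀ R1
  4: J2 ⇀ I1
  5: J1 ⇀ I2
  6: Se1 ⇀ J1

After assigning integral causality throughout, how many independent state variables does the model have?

b6 |J1  (Se1 fixes effort; stroke away)
b0 |TF1  (J1 effort already set via bond 6)
b5 |I2  (common-e at J1 fixed by 6)
b1 |J2  (TF1: transformer flips bond 0)
b4 |I1  (prefer integral on I1)
b2 |J2  (1-jn J2 has f-setter on 4)
b3 |J3  (J3 flow already set via bond 2)

2  (I1, I2 all integral)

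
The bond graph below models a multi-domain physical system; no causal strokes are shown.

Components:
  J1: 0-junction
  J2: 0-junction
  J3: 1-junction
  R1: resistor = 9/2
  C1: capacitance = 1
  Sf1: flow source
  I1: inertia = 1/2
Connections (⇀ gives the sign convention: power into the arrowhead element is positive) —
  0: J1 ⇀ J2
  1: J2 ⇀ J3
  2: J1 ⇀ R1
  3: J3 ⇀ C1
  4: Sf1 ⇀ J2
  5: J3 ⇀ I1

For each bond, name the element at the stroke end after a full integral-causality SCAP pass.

#0 |J2
#1 |J3
#2 |J1
#3 |J3
#4 |Sf1
#5 |I1

#4 stroke at Sf1  (Sf1: flow source, stroke at near end)
#3 stroke at J3  (prefer integral on C1)
#5 stroke at I1  (I1 integral (f out))
#1 stroke at J3  (1-jn J3 has f-setter on 5)
#0 stroke at J2  (J2: last free bond brings effort in)
#2 stroke at J1  (J1 needs exactly one e-in)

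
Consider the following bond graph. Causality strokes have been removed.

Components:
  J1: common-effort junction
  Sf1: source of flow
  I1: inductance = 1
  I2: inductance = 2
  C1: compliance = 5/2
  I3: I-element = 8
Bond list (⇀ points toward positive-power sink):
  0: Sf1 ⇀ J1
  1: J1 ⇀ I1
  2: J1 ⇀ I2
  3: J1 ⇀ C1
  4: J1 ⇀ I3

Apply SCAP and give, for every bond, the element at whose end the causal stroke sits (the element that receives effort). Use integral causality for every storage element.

b0 |Sf1
b1 |I1
b2 |I2
b3 |J1
b4 |I3

β0 →Sf1  (source Sf1 imposes f)
β1 →I1  (I1: I, integral causality)
β2 →I2  (I2: I, integral causality)
β3 →J1  (prefer integral on C1)
β4 →I3  (J1: bond 3 brought effort, rest push out)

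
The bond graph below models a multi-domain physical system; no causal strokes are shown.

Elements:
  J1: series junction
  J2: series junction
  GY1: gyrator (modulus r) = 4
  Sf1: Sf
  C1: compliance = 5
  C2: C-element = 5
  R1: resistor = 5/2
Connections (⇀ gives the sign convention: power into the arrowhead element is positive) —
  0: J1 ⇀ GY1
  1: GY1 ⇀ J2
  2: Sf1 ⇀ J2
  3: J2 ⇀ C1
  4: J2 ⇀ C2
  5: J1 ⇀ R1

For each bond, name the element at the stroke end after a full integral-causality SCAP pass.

β2 →Sf1  (Sf1 (Sf) sets flow on bond)
β1 →J2  (J2: bond 2 brought flow, rest push out)
β3 →J2  (common-f at J2 fixed by 2)
β4 →J2  (J2: bond 2 brought flow, rest push out)
β0 →J1  (GY GY1: same side as bond 1)
β5 →R1  (closing 1-jn rule on J1)

#0 |J1
#1 |J2
#2 |Sf1
#3 |J2
#4 |J2
#5 |R1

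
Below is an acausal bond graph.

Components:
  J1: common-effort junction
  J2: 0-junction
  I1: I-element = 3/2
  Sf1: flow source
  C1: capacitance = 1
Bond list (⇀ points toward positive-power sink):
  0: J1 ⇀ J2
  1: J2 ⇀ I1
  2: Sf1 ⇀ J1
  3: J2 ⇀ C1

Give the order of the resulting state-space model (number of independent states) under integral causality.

2  (C1, I1 all integral)

β2 stroke→Sf1  (Sf1: flow source, stroke at near end)
β0 stroke→J1  (closing 0-jn rule on J1)
β1 stroke→I1  (I1: I, integral causality)
β3 stroke→J2  (only one effort-in slot at J2)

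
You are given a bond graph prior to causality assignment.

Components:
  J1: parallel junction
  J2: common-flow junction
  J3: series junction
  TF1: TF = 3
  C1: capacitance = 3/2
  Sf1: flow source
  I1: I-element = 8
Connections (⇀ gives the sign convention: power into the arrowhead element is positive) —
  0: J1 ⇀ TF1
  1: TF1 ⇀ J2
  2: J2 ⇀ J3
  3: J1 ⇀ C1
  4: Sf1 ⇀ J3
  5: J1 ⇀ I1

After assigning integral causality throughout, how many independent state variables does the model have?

bond 4 stroke at Sf1  (Sf1: flow source, stroke at near end)
bond 2 stroke at J3  (1-jn J3 has f-setter on 4)
bond 1 stroke at J2  (common-f at J2 fixed by 2)
bond 0 stroke at TF1  (TF1: transformer flips bond 1)
bond 3 stroke at J1  (C1 outputs effort q/C1)
bond 5 stroke at I1  (J1: bond 3 brought effort, rest push out)

2  (C1, I1 all integral)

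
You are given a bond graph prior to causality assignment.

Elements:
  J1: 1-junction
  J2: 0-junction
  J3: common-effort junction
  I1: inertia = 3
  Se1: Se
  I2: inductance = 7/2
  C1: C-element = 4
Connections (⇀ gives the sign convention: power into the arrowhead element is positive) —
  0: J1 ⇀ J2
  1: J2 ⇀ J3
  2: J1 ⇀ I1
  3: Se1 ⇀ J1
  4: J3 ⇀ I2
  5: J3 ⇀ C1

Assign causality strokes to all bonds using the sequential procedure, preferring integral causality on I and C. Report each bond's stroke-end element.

β3 |J1  (Se1 fixes effort; stroke away)
β2 |I1  (prefer integral on I1)
β0 |J1  (J1: bond 2 brought flow, rest push out)
β1 |J2  (J2 needs exactly one e-in)
β4 |I2  (I2: I, integral causality)
β5 |J3  (J3: last free bond brings effort in)

#0 →J1
#1 →J2
#2 →I1
#3 →J1
#4 →I2
#5 →J3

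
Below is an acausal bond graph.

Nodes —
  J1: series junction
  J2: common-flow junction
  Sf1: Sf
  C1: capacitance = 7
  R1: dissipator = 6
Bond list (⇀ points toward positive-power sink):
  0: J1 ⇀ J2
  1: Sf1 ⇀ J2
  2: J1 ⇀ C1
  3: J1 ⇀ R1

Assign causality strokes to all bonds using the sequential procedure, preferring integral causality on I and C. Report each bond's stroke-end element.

bond 1 stroke at Sf1  (source Sf1 imposes f)
bond 0 stroke at J2  (J2 flow already set via bond 1)
bond 2 stroke at J1  (common-f at J1 fixed by 0)
bond 3 stroke at J1  (J1: bond 0 brought flow, rest push out)

#0 →J2
#1 →Sf1
#2 →J1
#3 →J1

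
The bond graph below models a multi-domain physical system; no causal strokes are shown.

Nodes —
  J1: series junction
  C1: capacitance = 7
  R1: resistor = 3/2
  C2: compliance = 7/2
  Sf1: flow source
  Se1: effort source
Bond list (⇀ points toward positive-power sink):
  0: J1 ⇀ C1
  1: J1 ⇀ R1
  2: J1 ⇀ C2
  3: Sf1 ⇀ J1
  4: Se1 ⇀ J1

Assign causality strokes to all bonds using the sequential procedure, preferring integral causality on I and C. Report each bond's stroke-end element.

β0 stroke at J1
β1 stroke at J1
β2 stroke at J1
β3 stroke at Sf1
β4 stroke at J1

β3 stroke at Sf1  (Sf1 (Sf) sets flow on bond)
β4 stroke at J1  (source Se1 imposes e)
β0 stroke at J1  (J1 flow already set via bond 3)
β1 stroke at J1  (J1 flow already set via bond 3)
β2 stroke at J1  (common-f at J1 fixed by 3)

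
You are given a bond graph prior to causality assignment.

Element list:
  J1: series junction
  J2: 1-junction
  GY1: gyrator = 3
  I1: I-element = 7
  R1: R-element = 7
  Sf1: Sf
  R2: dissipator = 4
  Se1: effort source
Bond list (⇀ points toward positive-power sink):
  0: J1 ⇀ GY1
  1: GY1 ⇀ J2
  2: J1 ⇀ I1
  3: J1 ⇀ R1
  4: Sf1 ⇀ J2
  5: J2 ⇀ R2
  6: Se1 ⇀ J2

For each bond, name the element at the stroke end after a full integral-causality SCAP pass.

β4 stroke at Sf1  (Sf1 (Sf) sets flow on bond)
β6 stroke at J2  (source Se1 imposes e)
β1 stroke at J2  (J2: bond 4 brought flow, rest push out)
β5 stroke at J2  (J2 flow already set via bond 4)
β0 stroke at J1  (GY1 both-in/both-out from 1)
β2 stroke at I1  (prefer integral on I1)
β3 stroke at J1  (J1: bond 2 brought flow, rest push out)

β0 |J1
β1 |J2
β2 |I1
β3 |J1
β4 |Sf1
β5 |J2
β6 |J2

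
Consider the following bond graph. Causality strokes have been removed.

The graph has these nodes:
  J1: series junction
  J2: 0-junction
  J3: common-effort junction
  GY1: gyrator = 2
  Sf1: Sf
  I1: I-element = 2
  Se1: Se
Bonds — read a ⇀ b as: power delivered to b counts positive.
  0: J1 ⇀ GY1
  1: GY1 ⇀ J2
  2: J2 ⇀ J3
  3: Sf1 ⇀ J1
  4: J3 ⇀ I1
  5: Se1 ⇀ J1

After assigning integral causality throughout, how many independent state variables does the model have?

1  (I1 all integral)

bond 3 stroke at Sf1  (Sf1 (Sf) sets flow on bond)
bond 5 stroke at J1  (source Se1 imposes e)
bond 0 stroke at J1  (J1 flow already set via bond 3)
bond 1 stroke at J2  (GY GY1: same side as bond 0)
bond 2 stroke at J3  (0-jn J2 has e-setter on 1)
bond 4 stroke at I1  (0-jn J3 has e-setter on 2)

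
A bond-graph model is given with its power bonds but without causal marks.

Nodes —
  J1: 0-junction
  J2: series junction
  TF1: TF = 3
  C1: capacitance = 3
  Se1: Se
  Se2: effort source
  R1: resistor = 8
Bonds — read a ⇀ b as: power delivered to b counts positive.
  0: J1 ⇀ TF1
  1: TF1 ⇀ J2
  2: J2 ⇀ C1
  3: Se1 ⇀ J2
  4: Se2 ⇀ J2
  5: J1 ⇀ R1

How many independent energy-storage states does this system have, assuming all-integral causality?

b3 stroke→J2  (Se1 fixes effort; stroke away)
b4 stroke→J2  (Se2: effort source, stroke at far end)
b2 stroke→J2  (C1 outputs effort q/C1)
b1 stroke→TF1  (closing 1-jn rule on J2)
b0 stroke→J1  (TF1: transformer flips bond 1)
b5 stroke→R1  (common-e at J1 fixed by 0)

1  (C1 all integral)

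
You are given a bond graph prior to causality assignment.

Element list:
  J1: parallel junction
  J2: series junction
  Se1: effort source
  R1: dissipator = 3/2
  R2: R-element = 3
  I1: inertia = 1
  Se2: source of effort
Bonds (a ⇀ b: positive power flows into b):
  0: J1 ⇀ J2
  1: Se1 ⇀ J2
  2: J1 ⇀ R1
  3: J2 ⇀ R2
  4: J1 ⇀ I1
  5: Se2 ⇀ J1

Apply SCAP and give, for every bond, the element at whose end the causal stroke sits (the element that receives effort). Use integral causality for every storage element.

β0 →J2
β1 →J2
β2 →R1
β3 →R2
β4 →I1
β5 →J1

β1 stroke at J2  (Se1 (Se) sets effort on bond)
β5 stroke at J1  (Se2 fixes effort; stroke away)
β0 stroke at J2  (J1 effort already set via bond 5)
β2 stroke at R1  (J1 effort already set via bond 5)
β4 stroke at I1  (J1 effort already set via bond 5)
β3 stroke at R2  (J2 needs exactly one f-in)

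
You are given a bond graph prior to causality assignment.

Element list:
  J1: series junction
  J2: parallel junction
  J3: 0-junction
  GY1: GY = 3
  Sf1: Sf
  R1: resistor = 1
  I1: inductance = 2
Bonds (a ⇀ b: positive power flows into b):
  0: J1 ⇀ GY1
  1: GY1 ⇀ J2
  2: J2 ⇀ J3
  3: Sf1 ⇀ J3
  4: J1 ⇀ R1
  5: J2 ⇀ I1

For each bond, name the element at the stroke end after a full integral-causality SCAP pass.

bond 0 →J1
bond 1 →J2
bond 2 →J3
bond 3 →Sf1
bond 4 →R1
bond 5 →I1

#3 |Sf1  (Sf1: flow source, stroke at near end)
#2 |J3  (closing 0-jn rule on J3)
#5 |I1  (prefer integral on I1)
#1 |J2  (J2 needs exactly one e-in)
#0 |J1  (GY1: gyrator matches bond 1)
#4 |R1  (only one flow-in slot at J1)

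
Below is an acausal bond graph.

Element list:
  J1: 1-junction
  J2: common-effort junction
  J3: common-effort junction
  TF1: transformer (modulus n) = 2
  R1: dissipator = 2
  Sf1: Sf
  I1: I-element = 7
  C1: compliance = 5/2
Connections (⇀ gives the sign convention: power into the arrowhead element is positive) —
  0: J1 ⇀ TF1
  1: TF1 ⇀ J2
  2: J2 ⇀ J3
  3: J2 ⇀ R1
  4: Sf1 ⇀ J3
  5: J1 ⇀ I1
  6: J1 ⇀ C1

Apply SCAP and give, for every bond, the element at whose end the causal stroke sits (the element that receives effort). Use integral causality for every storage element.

#4 →Sf1  (Sf1: flow source, stroke at near end)
#2 →J3  (closing 0-jn rule on J3)
#5 →I1  (I1 outputs flow p/I1)
#0 →J1  (common-f at J1 fixed by 5)
#6 →J1  (J1 flow already set via bond 5)
#1 →TF1  (TF TF1: opposite of bond 0)
#3 →J2  (closing 0-jn rule on J2)

bond 0 →J1
bond 1 →TF1
bond 2 →J3
bond 3 →J2
bond 4 →Sf1
bond 5 →I1
bond 6 →J1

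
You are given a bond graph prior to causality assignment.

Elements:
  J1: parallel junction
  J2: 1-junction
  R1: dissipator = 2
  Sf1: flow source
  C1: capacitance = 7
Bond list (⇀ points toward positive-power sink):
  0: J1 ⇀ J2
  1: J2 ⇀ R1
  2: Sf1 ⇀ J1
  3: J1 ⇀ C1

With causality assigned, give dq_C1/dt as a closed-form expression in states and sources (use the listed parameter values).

#2 |Sf1  (Sf1 fixes flow; stroke at Sf1)
#3 |J1  (C1 integral (e out))
#0 |J2  (J1: bond 3 brought effort, rest push out)
#1 |R1  (closing 1-jn rule on J2)

dq_C1/dt = F_Sf1 - q_C1/14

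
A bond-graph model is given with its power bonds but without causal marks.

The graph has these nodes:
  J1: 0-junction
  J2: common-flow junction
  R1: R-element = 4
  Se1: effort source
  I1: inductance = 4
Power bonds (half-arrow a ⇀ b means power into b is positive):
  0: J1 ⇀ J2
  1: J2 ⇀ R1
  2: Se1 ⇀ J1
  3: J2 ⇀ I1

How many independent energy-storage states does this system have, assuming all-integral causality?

1  (I1 all integral)

β2 |J1  (source Se1 imposes e)
β0 |J2  (J1 effort already set via bond 2)
β3 |I1  (I1: I, integral causality)
β1 |J2  (common-f at J2 fixed by 3)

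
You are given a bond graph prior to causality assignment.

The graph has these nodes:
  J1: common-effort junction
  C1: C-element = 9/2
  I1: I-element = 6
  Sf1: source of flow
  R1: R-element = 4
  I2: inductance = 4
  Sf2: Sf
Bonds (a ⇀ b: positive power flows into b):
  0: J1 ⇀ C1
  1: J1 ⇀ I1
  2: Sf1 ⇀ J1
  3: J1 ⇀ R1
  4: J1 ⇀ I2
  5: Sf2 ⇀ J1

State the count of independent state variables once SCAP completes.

3  (C1, I1, I2 all integral)

β2 stroke at Sf1  (Sf1 fixes flow; stroke at Sf1)
β5 stroke at Sf2  (Sf2 fixes flow; stroke at Sf2)
β0 stroke at J1  (C1: C, integral causality)
β1 stroke at I1  (J1 effort already set via bond 0)
β3 stroke at R1  (0-jn J1 has e-setter on 0)
β4 stroke at I2  (0-jn J1 has e-setter on 0)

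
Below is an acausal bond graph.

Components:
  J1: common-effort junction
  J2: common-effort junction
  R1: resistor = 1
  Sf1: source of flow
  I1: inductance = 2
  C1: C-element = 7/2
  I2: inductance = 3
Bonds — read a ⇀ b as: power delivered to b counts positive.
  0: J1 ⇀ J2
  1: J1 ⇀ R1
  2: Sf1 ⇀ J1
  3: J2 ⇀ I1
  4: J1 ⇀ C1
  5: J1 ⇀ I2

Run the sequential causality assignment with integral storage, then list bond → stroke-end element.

b0 |J2
b1 |R1
b2 |Sf1
b3 |I1
b4 |J1
b5 |I2

#2 →Sf1  (source Sf1 imposes f)
#3 →I1  (I1: I, integral causality)
#0 →J2  (only one effort-in slot at J2)
#4 →J1  (C1 integral (e out))
#1 →R1  (J1 effort already set via bond 4)
#5 →I2  (common-e at J1 fixed by 4)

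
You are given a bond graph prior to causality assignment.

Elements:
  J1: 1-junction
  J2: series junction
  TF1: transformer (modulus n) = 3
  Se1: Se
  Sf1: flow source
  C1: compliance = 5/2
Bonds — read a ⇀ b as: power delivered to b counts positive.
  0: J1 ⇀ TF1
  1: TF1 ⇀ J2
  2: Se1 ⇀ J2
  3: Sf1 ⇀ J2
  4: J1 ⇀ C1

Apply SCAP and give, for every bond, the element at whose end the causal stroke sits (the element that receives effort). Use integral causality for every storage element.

β0 stroke at TF1
β1 stroke at J2
β2 stroke at J2
β3 stroke at Sf1
β4 stroke at J1

b2 stroke at J2  (source Se1 imposes e)
b3 stroke at Sf1  (Sf1 (Sf) sets flow on bond)
b1 stroke at J2  (J2: bond 3 brought flow, rest push out)
b0 stroke at TF1  (through TF1, causality passes straight; one stroke at TF1)
b4 stroke at J1  (1-jn J1 has f-setter on 0)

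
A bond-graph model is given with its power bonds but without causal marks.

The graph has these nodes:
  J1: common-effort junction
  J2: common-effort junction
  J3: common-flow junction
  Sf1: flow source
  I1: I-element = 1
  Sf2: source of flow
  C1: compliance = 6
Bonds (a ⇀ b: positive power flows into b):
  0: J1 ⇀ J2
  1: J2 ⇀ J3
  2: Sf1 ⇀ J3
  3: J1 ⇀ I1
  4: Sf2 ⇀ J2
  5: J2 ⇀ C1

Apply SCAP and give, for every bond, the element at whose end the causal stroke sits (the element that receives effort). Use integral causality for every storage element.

β2 stroke at Sf1  (Sf1 (Sf) sets flow on bond)
β4 stroke at Sf2  (source Sf2 imposes f)
β1 stroke at J3  (common-f at J3 fixed by 2)
β3 stroke at I1  (I1 outputs flow p/I1)
β0 stroke at J1  (J1: last free bond brings effort in)
β5 stroke at J2  (J2 needs exactly one e-in)

b0 →J1
b1 →J3
b2 →Sf1
b3 →I1
b4 →Sf2
b5 →J2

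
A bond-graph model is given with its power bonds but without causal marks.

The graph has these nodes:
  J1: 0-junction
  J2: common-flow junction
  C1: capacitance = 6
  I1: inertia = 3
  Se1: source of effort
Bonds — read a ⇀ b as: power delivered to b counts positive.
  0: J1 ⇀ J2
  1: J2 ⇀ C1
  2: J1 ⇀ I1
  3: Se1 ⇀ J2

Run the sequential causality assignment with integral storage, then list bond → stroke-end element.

bond 3 →J2  (Se1 (Se) sets effort on bond)
bond 1 →J2  (C1 integral (e out))
bond 0 →J1  (only one flow-in slot at J2)
bond 2 →I1  (J1: bond 0 brought effort, rest push out)

#0 →J1
#1 →J2
#2 →I1
#3 →J2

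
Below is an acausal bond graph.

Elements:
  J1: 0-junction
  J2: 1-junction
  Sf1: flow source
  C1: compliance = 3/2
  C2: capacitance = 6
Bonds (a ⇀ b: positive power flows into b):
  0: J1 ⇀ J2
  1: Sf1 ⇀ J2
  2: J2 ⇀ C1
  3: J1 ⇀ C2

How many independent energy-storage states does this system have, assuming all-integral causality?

2  (C1, C2 all integral)

bond 1 →Sf1  (source Sf1 imposes f)
bond 0 →J2  (J2 flow already set via bond 1)
bond 2 →J2  (1-jn J2 has f-setter on 1)
bond 3 →J1  (closing 0-jn rule on J1)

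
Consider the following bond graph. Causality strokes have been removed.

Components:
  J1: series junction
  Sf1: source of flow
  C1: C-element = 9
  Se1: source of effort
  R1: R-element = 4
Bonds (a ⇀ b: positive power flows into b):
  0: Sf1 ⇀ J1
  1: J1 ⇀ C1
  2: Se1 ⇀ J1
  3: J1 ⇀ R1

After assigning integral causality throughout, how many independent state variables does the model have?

1  (C1 all integral)

β0 stroke→Sf1  (Sf1 (Sf) sets flow on bond)
β2 stroke→J1  (Se1 fixes effort; stroke away)
β1 stroke→J1  (1-jn J1 has f-setter on 0)
β3 stroke→J1  (1-jn J1 has f-setter on 0)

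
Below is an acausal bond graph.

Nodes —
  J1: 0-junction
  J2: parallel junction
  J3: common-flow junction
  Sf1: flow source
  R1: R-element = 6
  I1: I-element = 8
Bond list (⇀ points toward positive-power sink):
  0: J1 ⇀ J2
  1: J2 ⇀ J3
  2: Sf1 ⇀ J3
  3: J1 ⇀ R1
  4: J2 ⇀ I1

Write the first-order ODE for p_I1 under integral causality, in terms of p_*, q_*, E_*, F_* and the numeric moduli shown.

dp_I1/dt = -6*F_Sf1 - 3*p_I1/4

#2 →Sf1  (Sf1 fixes flow; stroke at Sf1)
#1 →J3  (J3 flow already set via bond 2)
#4 →I1  (prefer integral on I1)
#0 →J2  (J2: last free bond brings effort in)
#3 →J1  (closing 0-jn rule on J1)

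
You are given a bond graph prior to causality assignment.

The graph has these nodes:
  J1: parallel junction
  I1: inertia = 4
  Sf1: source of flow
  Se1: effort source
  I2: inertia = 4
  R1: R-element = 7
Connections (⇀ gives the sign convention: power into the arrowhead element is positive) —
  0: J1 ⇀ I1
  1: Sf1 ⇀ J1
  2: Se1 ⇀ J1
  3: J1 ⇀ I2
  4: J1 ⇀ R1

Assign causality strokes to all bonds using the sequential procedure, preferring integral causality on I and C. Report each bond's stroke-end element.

#0 →I1
#1 →Sf1
#2 →J1
#3 →I2
#4 →R1

β1 stroke→Sf1  (Sf1: flow source, stroke at near end)
β2 stroke→J1  (Se1 (Se) sets effort on bond)
β0 stroke→I1  (0-jn J1 has e-setter on 2)
β3 stroke→I2  (0-jn J1 has e-setter on 2)
β4 stroke→R1  (J1 effort already set via bond 2)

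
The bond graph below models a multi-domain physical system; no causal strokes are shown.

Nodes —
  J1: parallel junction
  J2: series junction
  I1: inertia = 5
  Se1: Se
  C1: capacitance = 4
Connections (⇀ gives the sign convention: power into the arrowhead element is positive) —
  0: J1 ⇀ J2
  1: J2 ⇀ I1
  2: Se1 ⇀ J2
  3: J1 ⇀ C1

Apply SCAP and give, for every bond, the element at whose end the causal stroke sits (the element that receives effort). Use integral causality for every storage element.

bond 0 stroke at J2
bond 1 stroke at I1
bond 2 stroke at J2
bond 3 stroke at J1

bond 2 stroke→J2  (Se1: effort source, stroke at far end)
bond 1 stroke→I1  (I1 integral (f out))
bond 0 stroke→J2  (J2: bond 1 brought flow, rest push out)
bond 3 stroke→J1  (J1 needs exactly one e-in)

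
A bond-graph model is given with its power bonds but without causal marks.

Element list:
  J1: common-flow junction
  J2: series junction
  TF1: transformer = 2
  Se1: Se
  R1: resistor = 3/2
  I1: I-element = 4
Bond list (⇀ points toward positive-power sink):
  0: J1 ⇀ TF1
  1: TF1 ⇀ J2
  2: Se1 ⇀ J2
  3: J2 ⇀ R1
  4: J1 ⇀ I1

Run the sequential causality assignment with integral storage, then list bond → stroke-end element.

bond 0 stroke→J1
bond 1 stroke→TF1
bond 2 stroke→J2
bond 3 stroke→J2
bond 4 stroke→I1

b2 stroke at J2  (Se1 (Se) sets effort on bond)
b4 stroke at I1  (prefer integral on I1)
b0 stroke at J1  (J1: bond 4 brought flow, rest push out)
b1 stroke at TF1  (TF1: transformer flips bond 0)
b3 stroke at J2  (J2: bond 1 brought flow, rest push out)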